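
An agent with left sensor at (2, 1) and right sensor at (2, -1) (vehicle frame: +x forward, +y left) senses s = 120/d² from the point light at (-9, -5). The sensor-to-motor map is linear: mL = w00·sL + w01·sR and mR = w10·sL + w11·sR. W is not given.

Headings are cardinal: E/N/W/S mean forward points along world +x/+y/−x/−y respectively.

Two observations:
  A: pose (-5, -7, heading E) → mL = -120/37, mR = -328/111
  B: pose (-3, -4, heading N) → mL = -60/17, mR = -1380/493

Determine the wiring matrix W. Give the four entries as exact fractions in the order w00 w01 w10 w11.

obs A: pose=(-5,-7,E) → sL=120/37, sR=8/3, mL=-120/37, mR=-328/111
obs B: pose=(-3,-4,N) → sL=60/17, sR=60/29, mL=-60/17, mR=-1380/493
sensor matrix S = [[120/37, 8/3], [60/17, 60/29]]; det S = -49280/18241
solve [mL_A; mL_B] = S·[w00; w01] and [mR_A; mR_B] = S·[w10; w11]:
  w00 = -1, w01 = 0, w10 = -1/2, w11 = -1/2

-1 0 -1/2 -1/2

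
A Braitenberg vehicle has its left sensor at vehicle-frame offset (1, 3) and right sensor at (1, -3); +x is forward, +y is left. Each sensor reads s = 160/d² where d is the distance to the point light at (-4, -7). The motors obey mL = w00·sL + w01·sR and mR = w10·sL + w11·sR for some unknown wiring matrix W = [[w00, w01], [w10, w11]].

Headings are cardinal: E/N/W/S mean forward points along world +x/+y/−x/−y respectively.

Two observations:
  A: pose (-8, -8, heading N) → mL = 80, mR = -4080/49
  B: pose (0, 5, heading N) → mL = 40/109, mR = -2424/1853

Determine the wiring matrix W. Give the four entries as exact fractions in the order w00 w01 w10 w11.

obs A: pose=(-8,-8,N) → sL=160/49, sR=160, mL=80, mR=-4080/49
obs B: pose=(0,5,N) → sL=16/17, sR=80/109, mL=40/109, mR=-2424/1853
sensor matrix S = [[160/49, 160], [16/17, 80/109]]; det S = -13455360/90797
solve [mL_A; mL_B] = S·[w00; w01] and [mR_A; mR_B] = S·[w10; w11]:
  w00 = 0, w01 = 1/2, w10 = -1, w11 = -1/2

0 1/2 -1 -1/2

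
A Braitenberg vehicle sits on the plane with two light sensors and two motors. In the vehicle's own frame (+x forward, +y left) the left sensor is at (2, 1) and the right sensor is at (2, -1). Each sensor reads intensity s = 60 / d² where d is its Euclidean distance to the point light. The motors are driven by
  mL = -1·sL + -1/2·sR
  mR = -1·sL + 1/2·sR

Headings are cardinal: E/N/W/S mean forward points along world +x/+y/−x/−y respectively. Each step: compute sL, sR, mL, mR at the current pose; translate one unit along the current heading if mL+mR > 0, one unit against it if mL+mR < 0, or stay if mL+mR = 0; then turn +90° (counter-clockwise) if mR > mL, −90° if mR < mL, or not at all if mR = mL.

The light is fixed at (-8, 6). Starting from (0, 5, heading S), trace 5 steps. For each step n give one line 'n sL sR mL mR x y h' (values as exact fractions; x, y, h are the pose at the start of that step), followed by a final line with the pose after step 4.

0 2/3 30/29 -103/87 -13/87 0 5 S
1 60/101 60/101 -90/101 -30/101 0 6 E
2 3/2 15/17 -33/17 -18/17 -1 6 N
3 60/29 12/5 -474/145 -126/145 -1 5 W
4 2/3 30/29 -103/87 -13/87 0 5 S
final 0 6 E

n=0: pose=(0,5,S); sL=2/3, sR=30/29; mL=-103/87, mR=-13/87; mL+mR=-4/3 → advance -1; mR−mL=30/29 → turn +1·90°
n=1: pose=(0,6,E); sL=60/101, sR=60/101; mL=-90/101, mR=-30/101; mL+mR=-120/101 → advance -1; mR−mL=60/101 → turn +1·90°
n=2: pose=(-1,6,N); sL=3/2, sR=15/17; mL=-33/17, mR=-18/17; mL+mR=-3 → advance -1; mR−mL=15/17 → turn +1·90°
n=3: pose=(-1,5,W); sL=60/29, sR=12/5; mL=-474/145, mR=-126/145; mL+mR=-120/29 → advance -1; mR−mL=12/5 → turn +1·90°
n=4: pose=(0,5,S); sL=2/3, sR=30/29; mL=-103/87, mR=-13/87; mL+mR=-4/3 → advance -1; mR−mL=30/29 → turn +1·90°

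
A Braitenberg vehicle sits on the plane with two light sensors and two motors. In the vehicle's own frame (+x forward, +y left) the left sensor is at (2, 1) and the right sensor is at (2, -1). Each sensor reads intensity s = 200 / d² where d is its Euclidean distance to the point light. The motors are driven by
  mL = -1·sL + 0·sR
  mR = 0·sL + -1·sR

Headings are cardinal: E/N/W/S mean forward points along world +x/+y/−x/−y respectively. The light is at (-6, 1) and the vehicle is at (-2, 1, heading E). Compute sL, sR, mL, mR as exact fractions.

left sensor world pos  = (0, 2); dL² = 37
right sensor world pos = (0, 0); dR² = 37
sL = 200/37 = 200/37
sR = 200/37 = 200/37
mL = -1·sL + 0·sR = -200/37
mR = 0·sL + -1·sR = -200/37

200/37 200/37 -200/37 -200/37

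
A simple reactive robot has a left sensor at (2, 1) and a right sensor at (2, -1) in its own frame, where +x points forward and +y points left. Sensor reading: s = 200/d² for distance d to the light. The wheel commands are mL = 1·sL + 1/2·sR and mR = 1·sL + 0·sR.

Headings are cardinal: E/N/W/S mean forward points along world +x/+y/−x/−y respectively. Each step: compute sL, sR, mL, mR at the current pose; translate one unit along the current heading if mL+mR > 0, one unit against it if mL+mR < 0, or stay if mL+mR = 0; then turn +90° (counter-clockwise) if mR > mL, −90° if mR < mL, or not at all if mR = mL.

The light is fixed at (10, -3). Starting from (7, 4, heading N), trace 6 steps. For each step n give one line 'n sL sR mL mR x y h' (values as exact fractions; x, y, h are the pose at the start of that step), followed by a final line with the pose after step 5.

0 200/97 40/17 5340/1649 200/97 7 4 N
1 100/41 4 182/41 100/41 7 5 E
2 200/37 40/9 2540/333 200/37 8 5 S
3 50/13 5/2 265/52 50/13 8 4 W
4 200/97 40/17 5340/1649 200/97 7 4 N
5 100/41 4 182/41 100/41 7 5 E
final 8 5 S

n=0: pose=(7,4,N); sL=200/97, sR=40/17; mL=5340/1649, mR=200/97; mL+mR=8740/1649 → advance +1; mR−mL=-20/17 → turn -1·90°
n=1: pose=(7,5,E); sL=100/41, sR=4; mL=182/41, mR=100/41; mL+mR=282/41 → advance +1; mR−mL=-2 → turn -1·90°
n=2: pose=(8,5,S); sL=200/37, sR=40/9; mL=2540/333, mR=200/37; mL+mR=4340/333 → advance +1; mR−mL=-20/9 → turn -1·90°
n=3: pose=(8,4,W); sL=50/13, sR=5/2; mL=265/52, mR=50/13; mL+mR=465/52 → advance +1; mR−mL=-5/4 → turn -1·90°
n=4: pose=(7,4,N); sL=200/97, sR=40/17; mL=5340/1649, mR=200/97; mL+mR=8740/1649 → advance +1; mR−mL=-20/17 → turn -1·90°
n=5: pose=(7,5,E); sL=100/41, sR=4; mL=182/41, mR=100/41; mL+mR=282/41 → advance +1; mR−mL=-2 → turn -1·90°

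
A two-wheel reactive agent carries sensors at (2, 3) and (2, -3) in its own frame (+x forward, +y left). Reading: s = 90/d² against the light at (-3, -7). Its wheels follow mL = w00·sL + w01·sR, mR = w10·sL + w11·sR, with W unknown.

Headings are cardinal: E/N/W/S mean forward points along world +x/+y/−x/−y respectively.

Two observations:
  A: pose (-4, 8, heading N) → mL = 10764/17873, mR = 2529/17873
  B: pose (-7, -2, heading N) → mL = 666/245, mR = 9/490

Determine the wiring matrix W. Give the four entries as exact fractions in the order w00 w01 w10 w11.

obs A: pose=(-4,8,N) → sL=18/61, sR=90/293, mL=10764/17873, mR=2529/17873
obs B: pose=(-7,-2,N) → sL=45/49, sR=9/5, mL=666/245, mR=9/490
sensor matrix S = [[18/61, 90/293], [45/49, 9/5]]; det S = 1090584/4378885
solve [mL_A; mL_B] = S·[w00; w01] and [mR_A; mR_B] = S·[w10; w11]:
  w00 = 1, w01 = 1, w10 = 1, w11 = -1/2

1 1 1 -1/2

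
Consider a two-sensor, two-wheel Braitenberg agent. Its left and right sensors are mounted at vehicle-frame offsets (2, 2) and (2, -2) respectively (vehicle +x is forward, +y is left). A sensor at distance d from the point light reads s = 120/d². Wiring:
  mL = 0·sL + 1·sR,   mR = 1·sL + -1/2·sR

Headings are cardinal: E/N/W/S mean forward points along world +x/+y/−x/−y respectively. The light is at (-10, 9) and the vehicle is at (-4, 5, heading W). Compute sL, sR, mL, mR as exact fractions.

30/13 6 6 -9/13

left sensor world pos  = (-6, 3); dL² = 52
right sensor world pos = (-6, 7); dR² = 20
sL = 120/52 = 30/13
sR = 120/20 = 6
mL = 0·sL + 1·sR = 6
mR = 1·sL + -1/2·sR = -9/13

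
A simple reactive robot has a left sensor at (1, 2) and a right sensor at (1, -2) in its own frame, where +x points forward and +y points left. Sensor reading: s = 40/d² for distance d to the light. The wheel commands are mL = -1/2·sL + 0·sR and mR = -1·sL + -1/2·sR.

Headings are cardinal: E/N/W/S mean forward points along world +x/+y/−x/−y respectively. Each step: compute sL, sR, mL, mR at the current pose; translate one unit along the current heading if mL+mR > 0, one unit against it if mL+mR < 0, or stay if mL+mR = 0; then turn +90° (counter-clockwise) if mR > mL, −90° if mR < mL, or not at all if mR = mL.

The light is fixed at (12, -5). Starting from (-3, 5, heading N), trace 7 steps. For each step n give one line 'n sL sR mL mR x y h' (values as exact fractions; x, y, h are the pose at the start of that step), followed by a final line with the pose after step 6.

n=0: pose=(-3,5,N); sL=4/41, sR=4/29; mL=-2/41, mR=-198/1189; mL+mR=-256/1189 → advance -1; mR−mL=-140/1189 → turn -1·90°
n=1: pose=(-3,4,E); sL=40/317, sR=8/49; mL=-20/317, mR=-3228/15533; mL+mR=-4208/15533 → advance -1; mR−mL=-2248/15533 → turn -1·90°
n=2: pose=(-4,4,S); sL=2/13, sR=10/97; mL=-1/13, mR=-259/1261; mL+mR=-356/1261 → advance -1; mR−mL=-162/1261 → turn -1·90°
n=3: pose=(-4,5,W); sL=40/353, sR=40/433; mL=-20/353, mR=-24380/152849; mL+mR=-33040/152849 → advance -1; mR−mL=-15720/152849 → turn -1·90°
n=4: pose=(-3,5,N); sL=4/41, sR=4/29; mL=-2/41, mR=-198/1189; mL+mR=-256/1189 → advance -1; mR−mL=-140/1189 → turn -1·90°
n=5: pose=(-3,4,E); sL=40/317, sR=8/49; mL=-20/317, mR=-3228/15533; mL+mR=-4208/15533 → advance -1; mR−mL=-2248/15533 → turn -1·90°
n=6: pose=(-4,4,S); sL=2/13, sR=10/97; mL=-1/13, mR=-259/1261; mL+mR=-356/1261 → advance -1; mR−mL=-162/1261 → turn -1·90°

0 4/41 4/29 -2/41 -198/1189 -3 5 N
1 40/317 8/49 -20/317 -3228/15533 -3 4 E
2 2/13 10/97 -1/13 -259/1261 -4 4 S
3 40/353 40/433 -20/353 -24380/152849 -4 5 W
4 4/41 4/29 -2/41 -198/1189 -3 5 N
5 40/317 8/49 -20/317 -3228/15533 -3 4 E
6 2/13 10/97 -1/13 -259/1261 -4 4 S
final -4 5 W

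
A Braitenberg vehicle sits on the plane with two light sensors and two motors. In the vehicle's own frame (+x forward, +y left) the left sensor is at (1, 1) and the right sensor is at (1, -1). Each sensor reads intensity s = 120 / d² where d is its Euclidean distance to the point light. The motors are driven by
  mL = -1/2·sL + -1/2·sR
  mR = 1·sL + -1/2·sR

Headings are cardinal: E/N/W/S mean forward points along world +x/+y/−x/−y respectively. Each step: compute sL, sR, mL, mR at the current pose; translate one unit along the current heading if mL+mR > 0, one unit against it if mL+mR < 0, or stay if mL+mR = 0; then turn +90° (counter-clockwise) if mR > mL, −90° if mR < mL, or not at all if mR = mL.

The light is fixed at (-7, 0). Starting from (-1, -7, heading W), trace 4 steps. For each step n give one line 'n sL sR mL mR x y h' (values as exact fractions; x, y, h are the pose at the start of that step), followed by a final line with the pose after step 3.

0 120/89 120/61 -9000/5429 1980/5429 -1 -7 W
1 15/16 6/5 -171/160 27/80 0 -7 S
2 120/89 120/113 -12120/10057 8220/10057 0 -6 E
3 12/5 60/37 -372/185 294/185 -1 -6 N
final -1 -7 W

n=0: pose=(-1,-7,W); sL=120/89, sR=120/61; mL=-9000/5429, mR=1980/5429; mL+mR=-7020/5429 → advance -1; mR−mL=180/89 → turn +1·90°
n=1: pose=(0,-7,S); sL=15/16, sR=6/5; mL=-171/160, mR=27/80; mL+mR=-117/160 → advance -1; mR−mL=45/32 → turn +1·90°
n=2: pose=(0,-6,E); sL=120/89, sR=120/113; mL=-12120/10057, mR=8220/10057; mL+mR=-3900/10057 → advance -1; mR−mL=180/89 → turn +1·90°
n=3: pose=(-1,-6,N); sL=12/5, sR=60/37; mL=-372/185, mR=294/185; mL+mR=-78/185 → advance -1; mR−mL=18/5 → turn +1·90°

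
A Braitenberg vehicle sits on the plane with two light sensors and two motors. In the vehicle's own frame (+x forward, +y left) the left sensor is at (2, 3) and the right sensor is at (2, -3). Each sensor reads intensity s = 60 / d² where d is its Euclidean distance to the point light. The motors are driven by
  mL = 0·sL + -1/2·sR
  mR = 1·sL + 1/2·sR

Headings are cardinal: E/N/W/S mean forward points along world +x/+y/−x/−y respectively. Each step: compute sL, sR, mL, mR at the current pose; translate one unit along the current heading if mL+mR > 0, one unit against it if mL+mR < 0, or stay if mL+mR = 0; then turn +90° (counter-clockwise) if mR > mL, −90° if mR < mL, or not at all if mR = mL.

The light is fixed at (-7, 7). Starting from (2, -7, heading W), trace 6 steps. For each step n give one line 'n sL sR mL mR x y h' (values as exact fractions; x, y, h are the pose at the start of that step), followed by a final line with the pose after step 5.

n=0: pose=(2,-7,W); sL=30/169, sR=6/17; mL=-3/17, mR=1017/2873; mL+mR=30/169 → advance +1; mR−mL=1524/2873 → turn +1·90°
n=1: pose=(1,-7,S); sL=60/377, sR=60/281; mL=-30/281, mR=28170/105937; mL+mR=60/377 → advance +1; mR−mL=39480/105937 → turn +1·90°
n=2: pose=(1,-8,E); sL=15/61, sR=15/106; mL=-15/212, mR=4095/12932; mL+mR=15/61 → advance +1; mR−mL=2505/6466 → turn +1·90°
n=3: pose=(2,-8,N); sL=12/41, sR=60/313; mL=-30/313, mR=4986/12833; mL+mR=12/41 → advance +1; mR−mL=6216/12833 → turn +1·90°
n=4: pose=(2,-7,W); sL=30/169, sR=6/17; mL=-3/17, mR=1017/2873; mL+mR=30/169 → advance +1; mR−mL=1524/2873 → turn +1·90°
n=5: pose=(1,-7,S); sL=60/377, sR=60/281; mL=-30/281, mR=28170/105937; mL+mR=60/377 → advance +1; mR−mL=39480/105937 → turn +1·90°

0 30/169 6/17 -3/17 1017/2873 2 -7 W
1 60/377 60/281 -30/281 28170/105937 1 -7 S
2 15/61 15/106 -15/212 4095/12932 1 -8 E
3 12/41 60/313 -30/313 4986/12833 2 -8 N
4 30/169 6/17 -3/17 1017/2873 2 -7 W
5 60/377 60/281 -30/281 28170/105937 1 -7 S
final 1 -8 E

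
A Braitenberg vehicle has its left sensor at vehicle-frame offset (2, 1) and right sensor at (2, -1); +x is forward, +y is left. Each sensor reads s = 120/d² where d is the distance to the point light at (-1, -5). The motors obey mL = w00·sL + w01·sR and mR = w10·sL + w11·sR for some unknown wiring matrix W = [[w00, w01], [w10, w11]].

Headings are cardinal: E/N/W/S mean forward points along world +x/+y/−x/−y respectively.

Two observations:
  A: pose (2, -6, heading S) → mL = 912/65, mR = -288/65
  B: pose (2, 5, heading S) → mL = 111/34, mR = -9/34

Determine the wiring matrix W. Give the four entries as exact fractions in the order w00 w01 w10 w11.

obs A: pose=(2,-6,S) → sL=24/5, sR=120/13, mL=912/65, mR=-288/65
obs B: pose=(2,5,S) → sL=3/2, sR=30/17, mL=111/34, mR=-9/34
sensor matrix S = [[24/5, 120/13], [3/2, 30/17]]; det S = -1188/221
solve [mL_A; mL_B] = S·[w00; w01] and [mR_A; mR_B] = S·[w10; w11]:
  w00 = 1, w01 = 1, w10 = 1, w11 = -1

1 1 1 -1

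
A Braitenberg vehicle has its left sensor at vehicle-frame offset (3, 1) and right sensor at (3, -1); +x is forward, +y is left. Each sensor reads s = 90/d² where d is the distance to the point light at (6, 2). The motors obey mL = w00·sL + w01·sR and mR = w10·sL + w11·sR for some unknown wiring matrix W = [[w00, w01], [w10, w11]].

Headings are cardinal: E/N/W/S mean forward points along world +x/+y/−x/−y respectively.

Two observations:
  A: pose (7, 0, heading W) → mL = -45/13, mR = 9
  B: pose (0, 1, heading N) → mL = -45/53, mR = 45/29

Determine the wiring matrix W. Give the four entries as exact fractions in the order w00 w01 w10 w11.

obs A: pose=(7,0,W) → sL=90/13, sR=18, mL=-45/13, mR=9
obs B: pose=(0,1,N) → sL=90/53, sR=90/29, mL=-45/53, mR=45/29
sensor matrix S = [[90/13, 18], [90/53, 90/29]]; det S = -181440/19981
solve [mL_A; mL_B] = S·[w00; w01] and [mR_A; mR_B] = S·[w10; w11]:
  w00 = -1/2, w01 = 0, w10 = 0, w11 = 1/2

-1/2 0 0 1/2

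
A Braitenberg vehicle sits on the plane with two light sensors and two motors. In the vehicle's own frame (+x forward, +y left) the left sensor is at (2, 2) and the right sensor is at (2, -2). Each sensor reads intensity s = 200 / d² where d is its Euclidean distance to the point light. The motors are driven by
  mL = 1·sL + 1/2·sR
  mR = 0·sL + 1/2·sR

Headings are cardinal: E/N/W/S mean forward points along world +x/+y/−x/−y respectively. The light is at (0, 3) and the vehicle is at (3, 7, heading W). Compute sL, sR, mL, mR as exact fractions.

left sensor world pos  = (1, 5); dL² = 5
right sensor world pos = (1, 9); dR² = 37
sL = 200/5 = 40
sR = 200/37 = 200/37
mL = 1·sL + 1/2·sR = 1580/37
mR = 0·sL + 1/2·sR = 100/37

40 200/37 1580/37 100/37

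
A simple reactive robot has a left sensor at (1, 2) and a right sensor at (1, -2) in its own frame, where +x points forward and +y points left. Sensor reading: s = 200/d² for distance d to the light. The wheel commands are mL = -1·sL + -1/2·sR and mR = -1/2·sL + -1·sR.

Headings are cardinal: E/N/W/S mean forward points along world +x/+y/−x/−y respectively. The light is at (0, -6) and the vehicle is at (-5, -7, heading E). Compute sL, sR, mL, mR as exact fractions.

left sensor world pos  = (-4, -5); dL² = 17
right sensor world pos = (-4, -9); dR² = 25
sL = 200/17 = 200/17
sR = 200/25 = 8
mL = -1·sL + -1/2·sR = -268/17
mR = -1/2·sL + -1·sR = -236/17

200/17 8 -268/17 -236/17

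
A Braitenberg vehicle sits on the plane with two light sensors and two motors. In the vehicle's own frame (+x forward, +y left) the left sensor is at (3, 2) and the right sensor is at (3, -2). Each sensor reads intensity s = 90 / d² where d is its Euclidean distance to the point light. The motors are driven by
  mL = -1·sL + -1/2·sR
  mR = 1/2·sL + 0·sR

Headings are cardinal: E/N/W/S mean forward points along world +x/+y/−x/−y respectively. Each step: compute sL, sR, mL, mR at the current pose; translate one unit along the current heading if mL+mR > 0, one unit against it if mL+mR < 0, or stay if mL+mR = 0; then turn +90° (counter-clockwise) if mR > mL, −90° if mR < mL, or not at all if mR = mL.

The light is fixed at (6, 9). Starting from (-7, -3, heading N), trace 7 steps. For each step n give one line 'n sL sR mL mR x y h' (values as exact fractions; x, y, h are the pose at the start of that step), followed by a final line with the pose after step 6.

0 5/17 45/101 -1775/3434 5/34 -7 -3 N
1 90/481 90/377 -4275/13949 45/481 -7 -4 W
2 45/178 45/226 -14175/40228 45/356 -6 -4 S
3 90/181 90/277 -33075/50137 45/181 -6 -3 E
4 5/17 45/101 -1775/3434 5/34 -7 -3 N
5 90/481 90/377 -4275/13949 45/481 -7 -4 W
6 45/178 45/226 -14175/40228 45/356 -6 -4 S
final -6 -3 E

n=0: pose=(-7,-3,N); sL=5/17, sR=45/101; mL=-1775/3434, mR=5/34; mL+mR=-635/1717 → advance -1; mR−mL=1140/1717 → turn +1·90°
n=1: pose=(-7,-4,W); sL=90/481, sR=90/377; mL=-4275/13949, mR=45/481; mL+mR=-2970/13949 → advance -1; mR−mL=5580/13949 → turn +1·90°
n=2: pose=(-6,-4,S); sL=45/178, sR=45/226; mL=-14175/40228, mR=45/356; mL+mR=-4545/20114 → advance -1; mR−mL=4815/10057 → turn +1·90°
n=3: pose=(-6,-3,E); sL=90/181, sR=90/277; mL=-33075/50137, mR=45/181; mL+mR=-20610/50137 → advance -1; mR−mL=45540/50137 → turn +1·90°
n=4: pose=(-7,-3,N); sL=5/17, sR=45/101; mL=-1775/3434, mR=5/34; mL+mR=-635/1717 → advance -1; mR−mL=1140/1717 → turn +1·90°
n=5: pose=(-7,-4,W); sL=90/481, sR=90/377; mL=-4275/13949, mR=45/481; mL+mR=-2970/13949 → advance -1; mR−mL=5580/13949 → turn +1·90°
n=6: pose=(-6,-4,S); sL=45/178, sR=45/226; mL=-14175/40228, mR=45/356; mL+mR=-4545/20114 → advance -1; mR−mL=4815/10057 → turn +1·90°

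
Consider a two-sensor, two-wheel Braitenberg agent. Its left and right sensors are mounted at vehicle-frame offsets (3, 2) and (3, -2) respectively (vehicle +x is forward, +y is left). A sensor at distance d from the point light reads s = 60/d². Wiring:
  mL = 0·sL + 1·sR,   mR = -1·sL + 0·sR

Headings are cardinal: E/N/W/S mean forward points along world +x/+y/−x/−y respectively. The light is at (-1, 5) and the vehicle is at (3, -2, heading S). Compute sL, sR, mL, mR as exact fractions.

15/34 15/26 15/26 -15/34

left sensor world pos  = (5, -5); dL² = 136
right sensor world pos = (1, -5); dR² = 104
sL = 60/136 = 15/34
sR = 60/104 = 15/26
mL = 0·sL + 1·sR = 15/26
mR = -1·sL + 0·sR = -15/34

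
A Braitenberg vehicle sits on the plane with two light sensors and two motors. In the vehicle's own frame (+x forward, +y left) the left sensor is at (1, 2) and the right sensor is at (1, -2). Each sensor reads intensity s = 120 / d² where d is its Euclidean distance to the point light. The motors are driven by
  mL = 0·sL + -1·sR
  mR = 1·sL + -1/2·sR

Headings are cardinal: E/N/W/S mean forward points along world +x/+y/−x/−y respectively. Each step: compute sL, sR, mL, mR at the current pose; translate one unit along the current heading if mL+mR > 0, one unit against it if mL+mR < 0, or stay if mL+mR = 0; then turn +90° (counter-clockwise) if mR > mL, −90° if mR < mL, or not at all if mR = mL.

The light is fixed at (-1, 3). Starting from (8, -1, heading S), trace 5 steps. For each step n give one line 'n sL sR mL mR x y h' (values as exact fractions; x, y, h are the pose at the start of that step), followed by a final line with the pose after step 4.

n=0: pose=(8,-1,S); sL=60/73, sR=60/37; mL=-60/37, mR=30/2701; mL+mR=-4350/2701 → advance -1; mR−mL=4410/2701 → turn +1·90°
n=1: pose=(8,0,E); sL=120/101, sR=24/25; mL=-24/25, mR=1788/2525; mL+mR=-636/2525 → advance -1; mR−mL=4212/2525 → turn +1·90°
n=2: pose=(7,0,N); sL=3, sR=15/13; mL=-15/13, mR=63/26; mL+mR=33/26 → advance +1; mR−mL=93/26 → turn +1·90°
n=3: pose=(7,1,W); sL=24/13, sR=120/49; mL=-120/49, mR=396/637; mL+mR=-1164/637 → advance -1; mR−mL=1956/637 → turn +1·90°
n=4: pose=(8,1,S); sL=12/13, sR=60/29; mL=-60/29, mR=-42/377; mL+mR=-822/377 → advance -1; mR−mL=738/377 → turn +1·90°

0 60/73 60/37 -60/37 30/2701 8 -1 S
1 120/101 24/25 -24/25 1788/2525 8 0 E
2 3 15/13 -15/13 63/26 7 0 N
3 24/13 120/49 -120/49 396/637 7 1 W
4 12/13 60/29 -60/29 -42/377 8 1 S
final 8 2 E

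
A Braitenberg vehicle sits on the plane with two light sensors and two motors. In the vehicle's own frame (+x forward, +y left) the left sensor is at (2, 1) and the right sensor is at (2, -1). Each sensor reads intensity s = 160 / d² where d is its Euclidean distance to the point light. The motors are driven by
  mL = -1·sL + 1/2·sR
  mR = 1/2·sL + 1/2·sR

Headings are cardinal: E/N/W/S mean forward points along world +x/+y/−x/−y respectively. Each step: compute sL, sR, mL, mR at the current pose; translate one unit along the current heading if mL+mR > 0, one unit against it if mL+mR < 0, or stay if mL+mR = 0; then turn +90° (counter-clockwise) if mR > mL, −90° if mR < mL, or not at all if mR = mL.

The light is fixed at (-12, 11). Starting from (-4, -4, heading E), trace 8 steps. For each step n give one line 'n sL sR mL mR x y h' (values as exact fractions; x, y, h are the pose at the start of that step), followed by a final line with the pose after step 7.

0 20/37 40/89 -1040/3293 1630/3293 -4 -4 E
1 160/233 160/269 -24400/62677 40160/62677 -3 -4 N
2 80/137 80/109 -3240/14933 9840/14933 -3 -3 W
3 160/337 32/61 -4368/20557 10272/20557 -4 -3 S
4 20/37 40/89 -1040/3293 1630/3293 -4 -4 E
5 160/233 160/269 -24400/62677 40160/62677 -3 -4 N
6 80/137 80/109 -3240/14933 9840/14933 -3 -3 W
7 160/337 32/61 -4368/20557 10272/20557 -4 -3 S
final -4 -4 E

n=0: pose=(-4,-4,E); sL=20/37, sR=40/89; mL=-1040/3293, mR=1630/3293; mL+mR=590/3293 → advance +1; mR−mL=30/37 → turn +1·90°
n=1: pose=(-3,-4,N); sL=160/233, sR=160/269; mL=-24400/62677, mR=40160/62677; mL+mR=15760/62677 → advance +1; mR−mL=240/233 → turn +1·90°
n=2: pose=(-3,-3,W); sL=80/137, sR=80/109; mL=-3240/14933, mR=9840/14933; mL+mR=6600/14933 → advance +1; mR−mL=120/137 → turn +1·90°
n=3: pose=(-4,-3,S); sL=160/337, sR=32/61; mL=-4368/20557, mR=10272/20557; mL+mR=5904/20557 → advance +1; mR−mL=240/337 → turn +1·90°
n=4: pose=(-4,-4,E); sL=20/37, sR=40/89; mL=-1040/3293, mR=1630/3293; mL+mR=590/3293 → advance +1; mR−mL=30/37 → turn +1·90°
n=5: pose=(-3,-4,N); sL=160/233, sR=160/269; mL=-24400/62677, mR=40160/62677; mL+mR=15760/62677 → advance +1; mR−mL=240/233 → turn +1·90°
n=6: pose=(-3,-3,W); sL=80/137, sR=80/109; mL=-3240/14933, mR=9840/14933; mL+mR=6600/14933 → advance +1; mR−mL=120/137 → turn +1·90°
n=7: pose=(-4,-3,S); sL=160/337, sR=32/61; mL=-4368/20557, mR=10272/20557; mL+mR=5904/20557 → advance +1; mR−mL=240/337 → turn +1·90°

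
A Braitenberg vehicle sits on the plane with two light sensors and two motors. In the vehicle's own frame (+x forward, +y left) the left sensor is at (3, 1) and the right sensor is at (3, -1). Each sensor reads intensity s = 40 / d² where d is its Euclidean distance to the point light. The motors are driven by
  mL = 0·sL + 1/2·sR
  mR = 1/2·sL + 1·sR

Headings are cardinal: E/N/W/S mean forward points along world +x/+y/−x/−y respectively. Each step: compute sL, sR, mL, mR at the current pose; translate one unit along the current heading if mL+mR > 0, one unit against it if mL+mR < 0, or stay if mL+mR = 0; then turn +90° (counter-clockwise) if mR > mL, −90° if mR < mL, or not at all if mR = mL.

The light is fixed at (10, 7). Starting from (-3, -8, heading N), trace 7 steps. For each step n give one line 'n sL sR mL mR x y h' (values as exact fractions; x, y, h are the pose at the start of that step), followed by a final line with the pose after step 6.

0 2/17 5/36 5/72 121/612 -3 -8 N
1 40/481 8/85 4/85 5548/40885 -3 -7 W
2 20/229 20/257 10/257 7150/58853 -4 -7 S
3 40/317 40/377 20/377 20220/119509 -4 -8 E
4 2/17 5/36 5/72 121/612 -3 -8 N
5 40/481 8/85 4/85 5548/40885 -3 -7 W
6 20/229 20/257 10/257 7150/58853 -4 -7 S
final -4 -8 E

n=0: pose=(-3,-8,N); sL=2/17, sR=5/36; mL=5/72, mR=121/612; mL+mR=109/408 → advance +1; mR−mL=157/1224 → turn +1·90°
n=1: pose=(-3,-7,W); sL=40/481, sR=8/85; mL=4/85, mR=5548/40885; mL+mR=7472/40885 → advance +1; mR−mL=3624/40885 → turn +1·90°
n=2: pose=(-4,-7,S); sL=20/229, sR=20/257; mL=10/257, mR=7150/58853; mL+mR=9440/58853 → advance +1; mR−mL=4860/58853 → turn +1·90°
n=3: pose=(-4,-8,E); sL=40/317, sR=40/377; mL=20/377, mR=20220/119509; mL+mR=26560/119509 → advance +1; mR−mL=13880/119509 → turn +1·90°
n=4: pose=(-3,-8,N); sL=2/17, sR=5/36; mL=5/72, mR=121/612; mL+mR=109/408 → advance +1; mR−mL=157/1224 → turn +1·90°
n=5: pose=(-3,-7,W); sL=40/481, sR=8/85; mL=4/85, mR=5548/40885; mL+mR=7472/40885 → advance +1; mR−mL=3624/40885 → turn +1·90°
n=6: pose=(-4,-7,S); sL=20/229, sR=20/257; mL=10/257, mR=7150/58853; mL+mR=9440/58853 → advance +1; mR−mL=4860/58853 → turn +1·90°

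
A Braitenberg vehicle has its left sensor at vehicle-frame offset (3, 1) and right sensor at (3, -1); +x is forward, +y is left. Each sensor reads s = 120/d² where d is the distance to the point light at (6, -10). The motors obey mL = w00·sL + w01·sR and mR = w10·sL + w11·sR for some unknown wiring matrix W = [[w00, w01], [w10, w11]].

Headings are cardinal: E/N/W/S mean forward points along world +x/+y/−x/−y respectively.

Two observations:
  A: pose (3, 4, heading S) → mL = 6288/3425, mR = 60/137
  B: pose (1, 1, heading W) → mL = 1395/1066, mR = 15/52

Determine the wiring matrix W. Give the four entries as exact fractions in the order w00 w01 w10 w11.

1 1 0 1/2

obs A: pose=(3,4,S) → sL=24/25, sR=120/137, mL=6288/3425, mR=60/137
obs B: pose=(1,1,W) → sL=30/41, sR=15/26, mL=1395/1066, mR=15/52
sensor matrix S = [[24/25, 120/137], [30/41, 15/26]]; det S = -31788/365105
solve [mL_A; mL_B] = S·[w00; w01] and [mR_A; mR_B] = S·[w10; w11]:
  w00 = 1, w01 = 1, w10 = 0, w11 = 1/2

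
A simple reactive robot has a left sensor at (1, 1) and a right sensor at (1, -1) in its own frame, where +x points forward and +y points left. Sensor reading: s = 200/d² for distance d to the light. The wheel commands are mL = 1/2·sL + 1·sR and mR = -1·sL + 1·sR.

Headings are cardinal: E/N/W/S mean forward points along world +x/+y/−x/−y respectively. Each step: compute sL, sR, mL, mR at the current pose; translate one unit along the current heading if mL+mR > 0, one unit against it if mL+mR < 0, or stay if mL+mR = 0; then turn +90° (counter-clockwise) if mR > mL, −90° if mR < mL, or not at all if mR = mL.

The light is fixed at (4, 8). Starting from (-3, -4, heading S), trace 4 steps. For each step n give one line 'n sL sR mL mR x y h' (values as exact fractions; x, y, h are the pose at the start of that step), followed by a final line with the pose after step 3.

0 40/41 200/233 12860/9553 -1120/9553 -3 -4 S
1 10/13 25/26 35/26 5/26 -3 -5 W
2 8/9 200/193 2572/1737 256/1737 -4 -5 N
3 20/17 100/109 2790/1853 -480/1853 -4 -4 E
final -3 -4 S

n=0: pose=(-3,-4,S); sL=40/41, sR=200/233; mL=12860/9553, mR=-1120/9553; mL+mR=11740/9553 → advance +1; mR−mL=-60/41 → turn -1·90°
n=1: pose=(-3,-5,W); sL=10/13, sR=25/26; mL=35/26, mR=5/26; mL+mR=20/13 → advance +1; mR−mL=-15/13 → turn -1·90°
n=2: pose=(-4,-5,N); sL=8/9, sR=200/193; mL=2572/1737, mR=256/1737; mL+mR=2828/1737 → advance +1; mR−mL=-4/3 → turn -1·90°
n=3: pose=(-4,-4,E); sL=20/17, sR=100/109; mL=2790/1853, mR=-480/1853; mL+mR=2310/1853 → advance +1; mR−mL=-30/17 → turn -1·90°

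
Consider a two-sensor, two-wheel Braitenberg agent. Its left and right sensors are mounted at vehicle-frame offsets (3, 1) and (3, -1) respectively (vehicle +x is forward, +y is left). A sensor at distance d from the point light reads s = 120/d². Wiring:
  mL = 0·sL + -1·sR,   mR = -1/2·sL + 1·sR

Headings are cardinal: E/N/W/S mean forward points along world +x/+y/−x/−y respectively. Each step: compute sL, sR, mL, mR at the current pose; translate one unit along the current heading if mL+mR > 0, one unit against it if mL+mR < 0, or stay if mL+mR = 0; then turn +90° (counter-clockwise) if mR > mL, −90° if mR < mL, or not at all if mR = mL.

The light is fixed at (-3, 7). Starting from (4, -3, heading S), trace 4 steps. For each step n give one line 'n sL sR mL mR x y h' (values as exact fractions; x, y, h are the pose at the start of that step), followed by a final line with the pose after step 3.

n=0: pose=(4,-3,S); sL=120/233, sR=24/41; mL=-24/41, mR=3132/9553; mL+mR=-60/233 → advance -1; mR−mL=8724/9553 → turn +1·90°
n=1: pose=(4,-2,E); sL=30/41, sR=3/5; mL=-3/5, mR=48/205; mL+mR=-15/41 → advance -1; mR−mL=171/205 → turn +1·90°
n=2: pose=(3,-2,N); sL=120/61, sR=24/17; mL=-24/17, mR=444/1037; mL+mR=-60/61 → advance -1; mR−mL=1908/1037 → turn +1·90°
n=3: pose=(3,-3,W); sL=12/13, sR=4/3; mL=-4/3, mR=34/39; mL+mR=-6/13 → advance -1; mR−mL=86/39 → turn +1·90°

0 120/233 24/41 -24/41 3132/9553 4 -3 S
1 30/41 3/5 -3/5 48/205 4 -2 E
2 120/61 24/17 -24/17 444/1037 3 -2 N
3 12/13 4/3 -4/3 34/39 3 -3 W
final 4 -3 S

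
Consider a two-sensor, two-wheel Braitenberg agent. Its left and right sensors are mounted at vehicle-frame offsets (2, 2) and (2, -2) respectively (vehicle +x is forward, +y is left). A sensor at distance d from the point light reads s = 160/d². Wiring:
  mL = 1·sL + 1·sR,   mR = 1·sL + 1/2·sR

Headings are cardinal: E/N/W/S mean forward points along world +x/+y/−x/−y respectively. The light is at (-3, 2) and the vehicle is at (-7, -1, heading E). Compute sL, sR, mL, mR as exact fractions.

left sensor world pos  = (-5, 1); dL² = 5
right sensor world pos = (-5, -3); dR² = 29
sL = 160/5 = 32
sR = 160/29 = 160/29
mL = 1·sL + 1·sR = 1088/29
mR = 1·sL + 1/2·sR = 1008/29

32 160/29 1088/29 1008/29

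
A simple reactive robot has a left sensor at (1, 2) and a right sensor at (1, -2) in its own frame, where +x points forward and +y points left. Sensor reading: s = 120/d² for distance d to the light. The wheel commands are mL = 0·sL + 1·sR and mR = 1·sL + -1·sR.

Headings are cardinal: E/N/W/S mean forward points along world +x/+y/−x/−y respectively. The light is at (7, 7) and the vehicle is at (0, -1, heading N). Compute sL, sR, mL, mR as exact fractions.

12/13 60/37 60/37 -336/481

left sensor world pos  = (-2, 0); dL² = 130
right sensor world pos = (2, 0); dR² = 74
sL = 120/130 = 12/13
sR = 120/74 = 60/37
mL = 0·sL + 1·sR = 60/37
mR = 1·sL + -1·sR = -336/481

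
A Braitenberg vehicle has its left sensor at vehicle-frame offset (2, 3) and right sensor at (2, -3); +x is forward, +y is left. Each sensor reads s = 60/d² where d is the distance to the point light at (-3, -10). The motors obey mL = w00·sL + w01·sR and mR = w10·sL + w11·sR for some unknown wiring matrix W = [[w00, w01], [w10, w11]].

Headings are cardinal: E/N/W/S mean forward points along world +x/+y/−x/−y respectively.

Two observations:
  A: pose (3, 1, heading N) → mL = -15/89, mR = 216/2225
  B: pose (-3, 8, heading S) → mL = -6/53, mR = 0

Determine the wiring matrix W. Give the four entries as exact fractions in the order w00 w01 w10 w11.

-1/2 0 1 -1

obs A: pose=(3,1,N) → sL=30/89, sR=6/25, mL=-15/89, mR=216/2225
obs B: pose=(-3,8,S) → sL=12/53, sR=12/53, mL=-6/53, mR=0
sensor matrix S = [[30/89, 6/25], [12/53, 12/53]]; det S = 2592/117925
solve [mL_A; mL_B] = S·[w00; w01] and [mR_A; mR_B] = S·[w10; w11]:
  w00 = -1/2, w01 = 0, w10 = 1, w11 = -1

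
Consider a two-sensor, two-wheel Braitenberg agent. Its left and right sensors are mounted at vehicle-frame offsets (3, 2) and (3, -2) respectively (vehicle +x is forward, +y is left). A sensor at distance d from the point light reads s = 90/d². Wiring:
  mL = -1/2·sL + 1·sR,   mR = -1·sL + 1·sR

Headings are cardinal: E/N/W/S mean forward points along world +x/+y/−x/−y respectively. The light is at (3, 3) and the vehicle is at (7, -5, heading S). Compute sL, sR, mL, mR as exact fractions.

left sensor world pos  = (9, -8); dL² = 157
right sensor world pos = (5, -8); dR² = 125
sL = 90/157 = 90/157
sR = 90/125 = 18/25
mL = -1/2·sL + 1·sR = 1701/3925
mR = -1·sL + 1·sR = 576/3925

90/157 18/25 1701/3925 576/3925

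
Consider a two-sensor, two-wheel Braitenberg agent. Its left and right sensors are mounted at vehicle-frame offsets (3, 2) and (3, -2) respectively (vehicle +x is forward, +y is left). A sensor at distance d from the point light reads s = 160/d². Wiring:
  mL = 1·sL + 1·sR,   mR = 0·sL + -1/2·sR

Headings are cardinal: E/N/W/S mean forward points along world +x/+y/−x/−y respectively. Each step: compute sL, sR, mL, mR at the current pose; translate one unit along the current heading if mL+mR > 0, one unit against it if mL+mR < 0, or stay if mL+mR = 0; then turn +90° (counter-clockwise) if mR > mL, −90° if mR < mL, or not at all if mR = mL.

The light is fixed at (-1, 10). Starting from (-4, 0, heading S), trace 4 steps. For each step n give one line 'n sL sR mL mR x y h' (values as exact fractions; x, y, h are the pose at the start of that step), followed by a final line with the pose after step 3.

n=0: pose=(-4,0,S); sL=16/17, sR=80/97; mL=2912/1649, mR=-40/97; mL+mR=2232/1649 → advance +1; mR−mL=-3592/1649 → turn -1·90°
n=1: pose=(-4,-1,W); sL=32/41, sR=160/117; mL=10304/4797, mR=-80/117; mL+mR=7024/4797 → advance +1; mR−mL=-4528/1599 → turn -1·90°
n=2: pose=(-5,-1,N); sL=8/5, sR=40/17; mL=336/85, mR=-20/17; mL+mR=236/85 → advance +1; mR−mL=-436/85 → turn -1·90°
n=3: pose=(-5,0,E); sL=32/13, sR=32/29; mL=1344/377, mR=-16/29; mL+mR=1136/377 → advance +1; mR−mL=-1552/377 → turn -1·90°

0 16/17 80/97 2912/1649 -40/97 -4 0 S
1 32/41 160/117 10304/4797 -80/117 -4 -1 W
2 8/5 40/17 336/85 -20/17 -5 -1 N
3 32/13 32/29 1344/377 -16/29 -5 0 E
final -4 0 S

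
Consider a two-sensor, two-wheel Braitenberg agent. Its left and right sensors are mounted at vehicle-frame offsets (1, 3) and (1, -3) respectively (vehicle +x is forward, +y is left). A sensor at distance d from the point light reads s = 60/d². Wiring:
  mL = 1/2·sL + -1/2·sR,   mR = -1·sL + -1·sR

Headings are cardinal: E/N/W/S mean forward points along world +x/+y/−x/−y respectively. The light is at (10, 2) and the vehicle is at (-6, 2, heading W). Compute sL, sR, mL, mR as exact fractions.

30/149 30/149 0 -60/149

left sensor world pos  = (-7, -1); dL² = 298
right sensor world pos = (-7, 5); dR² = 298
sL = 60/298 = 30/149
sR = 60/298 = 30/149
mL = 1/2·sL + -1/2·sR = 0
mR = -1·sL + -1·sR = -60/149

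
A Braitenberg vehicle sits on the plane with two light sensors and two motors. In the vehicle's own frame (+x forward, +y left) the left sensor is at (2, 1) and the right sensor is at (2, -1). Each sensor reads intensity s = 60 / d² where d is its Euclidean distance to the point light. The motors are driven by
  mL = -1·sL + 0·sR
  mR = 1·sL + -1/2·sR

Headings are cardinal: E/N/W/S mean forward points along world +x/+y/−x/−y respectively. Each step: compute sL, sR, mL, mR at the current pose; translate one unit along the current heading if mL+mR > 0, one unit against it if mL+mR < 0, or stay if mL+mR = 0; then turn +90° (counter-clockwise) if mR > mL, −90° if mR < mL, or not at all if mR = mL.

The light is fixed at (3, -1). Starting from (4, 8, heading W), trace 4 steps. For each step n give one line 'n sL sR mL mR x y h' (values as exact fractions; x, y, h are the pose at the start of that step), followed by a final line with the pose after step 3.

n=0: pose=(4,8,W); sL=12/13, sR=60/101; mL=-12/13, mR=822/1313; mL+mR=-30/101 → advance -1; mR−mL=2034/1313 → turn +1·90°
n=1: pose=(5,8,S); sL=30/29, sR=6/5; mL=-30/29, mR=63/145; mL+mR=-3/5 → advance -1; mR−mL=213/145 → turn +1·90°
n=2: pose=(5,9,E); sL=60/137, sR=60/97; mL=-60/137, mR=1710/13289; mL+mR=-30/97 → advance -1; mR−mL=7530/13289 → turn +1·90°
n=3: pose=(4,9,N); sL=5/12, sR=15/37; mL=-5/12, mR=95/444; mL+mR=-15/74 → advance -1; mR−mL=70/111 → turn +1·90°

0 12/13 60/101 -12/13 822/1313 4 8 W
1 30/29 6/5 -30/29 63/145 5 8 S
2 60/137 60/97 -60/137 1710/13289 5 9 E
3 5/12 15/37 -5/12 95/444 4 9 N
final 4 8 W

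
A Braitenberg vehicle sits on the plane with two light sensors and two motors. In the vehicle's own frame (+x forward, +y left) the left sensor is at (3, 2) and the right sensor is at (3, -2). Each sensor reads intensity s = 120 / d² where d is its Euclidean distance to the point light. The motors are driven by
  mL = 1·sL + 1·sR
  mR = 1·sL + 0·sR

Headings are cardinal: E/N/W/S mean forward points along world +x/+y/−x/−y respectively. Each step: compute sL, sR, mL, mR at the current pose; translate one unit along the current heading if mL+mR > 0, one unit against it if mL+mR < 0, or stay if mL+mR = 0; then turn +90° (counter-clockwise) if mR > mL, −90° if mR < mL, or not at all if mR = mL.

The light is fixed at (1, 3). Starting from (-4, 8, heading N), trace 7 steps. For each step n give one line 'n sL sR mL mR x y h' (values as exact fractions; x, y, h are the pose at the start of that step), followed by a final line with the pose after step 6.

n=0: pose=(-4,8,N); sL=120/113, sR=120/73; mL=22320/8249, mR=120/113; mL+mR=31080/8249 → advance +1; mR−mL=-120/73 → turn -1·90°
n=1: pose=(-4,9,E); sL=30/17, sR=6; mL=132/17, mR=30/17; mL+mR=162/17 → advance +1; mR−mL=-6 → turn -1·90°
n=2: pose=(-3,9,S); sL=120/13, sR=8/3; mL=464/39, mR=120/13; mL+mR=824/39 → advance +1; mR−mL=-8/3 → turn -1·90°
n=3: pose=(-3,8,W); sL=60/29, sR=60/49; mL=4680/1421, mR=60/29; mL+mR=7620/1421 → advance +1; mR−mL=-60/49 → turn -1·90°
n=4: pose=(-4,8,N); sL=120/113, sR=120/73; mL=22320/8249, mR=120/113; mL+mR=31080/8249 → advance +1; mR−mL=-120/73 → turn -1·90°
n=5: pose=(-4,9,E); sL=30/17, sR=6; mL=132/17, mR=30/17; mL+mR=162/17 → advance +1; mR−mL=-6 → turn -1·90°
n=6: pose=(-3,9,S); sL=120/13, sR=8/3; mL=464/39, mR=120/13; mL+mR=824/39 → advance +1; mR−mL=-8/3 → turn -1·90°

0 120/113 120/73 22320/8249 120/113 -4 8 N
1 30/17 6 132/17 30/17 -4 9 E
2 120/13 8/3 464/39 120/13 -3 9 S
3 60/29 60/49 4680/1421 60/29 -3 8 W
4 120/113 120/73 22320/8249 120/113 -4 8 N
5 30/17 6 132/17 30/17 -4 9 E
6 120/13 8/3 464/39 120/13 -3 9 S
final -3 8 W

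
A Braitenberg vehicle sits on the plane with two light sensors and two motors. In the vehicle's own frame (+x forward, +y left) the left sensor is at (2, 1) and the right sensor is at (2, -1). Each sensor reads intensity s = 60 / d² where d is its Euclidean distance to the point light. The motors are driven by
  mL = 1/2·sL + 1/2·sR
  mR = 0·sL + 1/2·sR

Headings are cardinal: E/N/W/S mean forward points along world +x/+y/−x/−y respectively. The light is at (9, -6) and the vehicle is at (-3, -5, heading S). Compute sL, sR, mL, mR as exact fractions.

left sensor world pos  = (-2, -7); dL² = 122
right sensor world pos = (-4, -7); dR² = 170
sL = 60/122 = 30/61
sR = 60/170 = 6/17
mL = 1/2·sL + 1/2·sR = 438/1037
mR = 0·sL + 1/2·sR = 3/17

30/61 6/17 438/1037 3/17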